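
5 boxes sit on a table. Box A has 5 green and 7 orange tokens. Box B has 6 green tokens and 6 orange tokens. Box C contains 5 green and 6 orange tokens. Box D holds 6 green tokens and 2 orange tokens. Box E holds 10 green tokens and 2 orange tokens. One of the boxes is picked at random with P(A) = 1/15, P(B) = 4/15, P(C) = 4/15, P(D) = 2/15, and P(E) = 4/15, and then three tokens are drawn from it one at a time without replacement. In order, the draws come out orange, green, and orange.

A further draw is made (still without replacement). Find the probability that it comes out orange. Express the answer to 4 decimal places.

For each hypothesis, P(data | H) works out to: P(data | box A) = (7/12)(5/11)(6/10) = 0.15909; P(data | box B) = (6/12)(6/11)(5/10) = 0.13636; P(data | box C) = (6/11)(5/10)(5/9) = 0.15152; P(data | box D) = (2/8)(6/7)(1/6) = 0.035714; P(data | box E) = (2/12)(10/11)(1/10) = 0.015152.
Weighting by the prior gives 1/15 · 0.15909 = 0.010606, 4/15 · 0.13636 = 0.036364, 4/15 · 0.15152 = 0.040404, 2/15 · 0.035714 = 0.0047619, 4/15 · 0.015152 = 0.0040404; summing to 0.096176.
Normalising, the posterior is P(box A | data) = 0.11028, P(box B | data) = 0.37809, P(box C | data) = 0.42011, P(box D | data) = 0.049512, P(box E | data) = 0.042011.
So P(orange next | data) = Σ P(orange next | H) P(H | data) = (5/9)(0.11028) + (4/9)(0.37809) + (1/2)(0.42011) + (0)(0.049512) + (0)(0.042011) = 0.43936.

0.4394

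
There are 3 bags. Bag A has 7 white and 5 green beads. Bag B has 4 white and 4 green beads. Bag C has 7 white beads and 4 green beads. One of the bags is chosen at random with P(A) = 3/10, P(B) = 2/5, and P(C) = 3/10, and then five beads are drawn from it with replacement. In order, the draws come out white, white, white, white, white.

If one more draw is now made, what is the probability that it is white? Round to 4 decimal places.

0.5930

For each hypothesis, P(data | H) works out to: P(data | bag A) = (7/12)(7/12)(7/12)(7/12)(7/12) = 0.067544; P(data | bag B) = (4/8)(4/8)(4/8)(4/8)(4/8) = 0.03125; P(data | bag C) = (7/11)(7/11)(7/11)(7/11)(7/11) = 0.10436.
The prior-weighted likelihoods are 3/10 · 0.067544 = 0.020263, 2/5 · 0.03125 = 0.0125, 3/10 · 0.10436 = 0.031307; summing to 0.064071.
The posterior is then P(bag A | data) = 0.31626, P(bag B | data) = 0.1951, P(bag C | data) = 0.48864.
Averaging over the posterior, P(white next | data) = (7/12)(0.31626) + (1/2)(0.1951) + (7/11)(0.48864) = 0.59299.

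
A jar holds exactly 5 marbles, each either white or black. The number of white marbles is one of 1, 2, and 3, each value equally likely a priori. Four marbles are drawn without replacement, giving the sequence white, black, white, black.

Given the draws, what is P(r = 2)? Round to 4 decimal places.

0.5000

For each hypothesis, P(data | H) works out to: P(data | r = 1) = (1/5)(4/4)(0/3) = 0; P(data | r = 2) = (2/5)(3/4)(1/3)(2/2) = 1/10; P(data | r = 3) = (3/5)(2/4)(2/3)(1/2) = 1/10.
Weighting by the prior gives 1/3 · 0 = 0, 1/3 · 1/10 = 1/30, 1/3 · 1/10 = 1/30; summing to 1/15.
So P(r = 2 | data) = (1/30) / (1/15) = 1/2.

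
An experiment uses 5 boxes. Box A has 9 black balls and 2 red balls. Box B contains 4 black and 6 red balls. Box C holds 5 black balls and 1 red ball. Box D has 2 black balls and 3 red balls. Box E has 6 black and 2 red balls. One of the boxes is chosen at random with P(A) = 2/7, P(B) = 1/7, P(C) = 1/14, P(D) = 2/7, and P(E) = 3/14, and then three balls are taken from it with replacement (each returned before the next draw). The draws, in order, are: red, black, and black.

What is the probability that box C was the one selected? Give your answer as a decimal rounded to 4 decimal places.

Compute the likelihood of the observed sequence for each case: P(data | box A) = (2/11)(9/11)(9/11) = 0.12171; P(data | box B) = (6/10)(4/10)(4/10) = 0.096; P(data | box C) = (1/6)(5/6)(5/6) = 0.11574; P(data | box D) = (3/5)(2/5)(2/5) = 0.096; P(data | box E) = (2/8)(6/8)(6/8) = 0.14062.
The prior-weighted likelihoods are 2/7 · 0.12171 = 0.034775, 1/7 · 0.096 = 0.013714, 1/14 · 0.11574 = 0.0082672, 2/7 · 0.096 = 0.027429, 3/14 · 0.14062 = 0.030134; with total 0.11432.
So P(box C | data) = (0.0082672) / (0.11432) = 0.072317.

0.0723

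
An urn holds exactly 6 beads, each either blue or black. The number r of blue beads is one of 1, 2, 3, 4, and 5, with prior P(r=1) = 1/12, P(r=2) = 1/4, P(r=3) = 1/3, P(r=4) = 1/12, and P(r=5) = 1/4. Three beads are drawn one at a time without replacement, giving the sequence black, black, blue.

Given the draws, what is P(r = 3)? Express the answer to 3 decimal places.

0.419

The likelihood of the observed sequence under each hypothesis: P(data | r = 1) = (5/6)(4/5)(1/4) = 1/6; P(data | r = 2) = (4/6)(3/5)(2/4) = 1/5; P(data | r = 3) = (3/6)(2/5)(3/4) = 3/20; P(data | r = 4) = (2/6)(1/5)(4/4) = 1/15; P(data | r = 5) = (1/6)(0/5) = 0.
Multiplying each by its prior: 1/12 · 1/6 = 1/72, 1/4 · 1/5 = 1/20, 1/3 · 3/20 = 1/20, 1/12 · 1/15 = 1/180, 1/4 · 0 = 0; with total 43/360.
So P(r = 3 | data) = (1/20) / (43/360) = 18/43.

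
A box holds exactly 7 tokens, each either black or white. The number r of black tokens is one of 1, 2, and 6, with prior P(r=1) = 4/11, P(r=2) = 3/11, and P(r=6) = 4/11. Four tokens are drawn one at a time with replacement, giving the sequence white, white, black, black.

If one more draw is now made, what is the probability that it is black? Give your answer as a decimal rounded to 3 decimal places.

Under each hypothesis, the probability of the observed sequence is: P(data | r = 1) = (6/7)(6/7)(1/7)(1/7) = 0.014994; P(data | r = 2) = (5/7)(5/7)(2/7)(2/7) = 0.041649; P(data | r = 6) = (1/7)(1/7)(6/7)(6/7) = 0.014994.
The prior-weighted likelihoods are 4/11 · 0.014994 = 0.0054523, 3/11 · 0.041649 = 0.011359, 4/11 · 0.014994 = 0.0054523; with total 0.022263.
Normalising, the posterior is P(r = 1 | data) = 0.2449, P(r = 2 | data) = 0.5102, P(r = 6 | data) = 0.2449.
So P(black next | data) = Σ P(black next | H) P(H | data) = (1/7)(0.2449) + (2/7)(0.5102) + (6/7)(0.2449) = 0.39067.

0.391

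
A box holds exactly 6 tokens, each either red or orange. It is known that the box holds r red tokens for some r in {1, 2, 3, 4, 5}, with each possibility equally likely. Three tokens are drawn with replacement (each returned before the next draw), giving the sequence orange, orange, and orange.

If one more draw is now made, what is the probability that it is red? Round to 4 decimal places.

0.2748

For each hypothesis, P(data | H) works out to: P(data | r = 1) = (5/6)(5/6)(5/6) = 0.5787; P(data | r = 2) = (4/6)(4/6)(4/6) = 0.2963; P(data | r = 3) = (3/6)(3/6)(3/6) = 0.125; P(data | r = 4) = (2/6)(2/6)(2/6) = 0.037037; P(data | r = 5) = (1/6)(1/6)(1/6) = 0.0046296.
Multiplying each by its prior: 1/5 · 0.5787 = 0.11574, 1/5 · 0.2963 = 0.059259, 1/5 · 0.125 = 0.025, 1/5 · 0.037037 = 0.0074074, 1/5 · 0.0046296 = 0.00092593; summing to 0.20833.
The posterior is then P(r = 1 | data) = 0.55556, P(r = 2 | data) = 0.28444, P(r = 3 | data) = 0.12, P(r = 4 | data) = 0.035556, P(r = 5 | data) = 0.0044444.
Averaging over the posterior, P(red next | data) = (1/6)(0.55556) + (1/3)(0.28444) + (1/2)(0.12) + (2/3)(0.035556) + (5/6)(0.0044444) = 0.27481.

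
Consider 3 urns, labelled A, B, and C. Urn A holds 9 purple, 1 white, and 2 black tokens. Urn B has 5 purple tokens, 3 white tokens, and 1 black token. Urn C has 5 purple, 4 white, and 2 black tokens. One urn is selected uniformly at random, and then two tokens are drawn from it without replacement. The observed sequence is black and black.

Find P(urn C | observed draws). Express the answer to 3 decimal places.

0.545

Compute the likelihood of the observed sequence for each case: P(data | urn A) = (2/12)(1/11) = 1/66; P(data | urn B) = (1/9)(0/8) = 0; P(data | urn C) = (2/11)(1/10) = 1/55.
Multiplying each by its prior: 1/3 · 1/66 = 1/198, 1/3 · 0 = 0, 1/3 · 1/55 = 1/165; with total 1/90.
So P(urn C | data) = (1/165) / (1/90) = 6/11.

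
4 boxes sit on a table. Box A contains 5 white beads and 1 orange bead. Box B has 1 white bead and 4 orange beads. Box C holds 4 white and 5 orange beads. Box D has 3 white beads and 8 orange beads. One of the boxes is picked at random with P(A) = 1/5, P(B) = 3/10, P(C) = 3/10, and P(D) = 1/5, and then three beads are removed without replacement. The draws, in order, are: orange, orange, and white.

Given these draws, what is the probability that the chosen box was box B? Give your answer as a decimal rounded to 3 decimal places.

0.424

Compute the likelihood of the observed sequence for each case: P(data | box A) = (1/6)(0/5) = 0; P(data | box B) = (4/5)(3/4)(1/3) = 1/5; P(data | box C) = (5/9)(4/8)(4/7) = 10/63; P(data | box D) = (8/11)(7/10)(3/9) = 28/165.
Weighting by the prior gives 1/5 · 0 = 0, 3/10 · 1/5 = 3/50, 3/10 · 10/63 = 1/21, 1/5 · 28/165 = 28/825; these sum to 109/770.
Hence P(box B | data) = (3/50) / (109/770) = 231/545.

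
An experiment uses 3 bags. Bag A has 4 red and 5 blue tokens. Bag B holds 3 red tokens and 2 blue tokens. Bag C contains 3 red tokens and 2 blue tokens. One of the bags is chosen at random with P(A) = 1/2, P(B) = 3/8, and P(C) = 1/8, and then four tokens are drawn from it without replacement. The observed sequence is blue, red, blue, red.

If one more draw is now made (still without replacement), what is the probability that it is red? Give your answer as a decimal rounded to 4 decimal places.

Compute the likelihood of the observed sequence for each case: P(data | bag A) = (5/9)(4/8)(4/7)(3/6) = 0.079365; P(data | bag B) = (2/5)(3/4)(1/3)(2/2) = 0.1; P(data | bag C) = (2/5)(3/4)(1/3)(2/2) = 0.1.
Weighting by the prior gives 1/2 · 0.079365 = 0.039683, 3/8 · 0.1 = 0.0375, 1/8 · 0.1 = 0.0125; with total 0.089683.
Normalising, the posterior is P(bag A | data) = 0.44248, P(bag B | data) = 0.41814, P(bag C | data) = 0.13938.
So P(red next | data) = Σ P(red next | H) P(H | data) = (2/5)(0.44248) + (1)(0.41814) + (1)(0.13938) = 0.73451.

0.7345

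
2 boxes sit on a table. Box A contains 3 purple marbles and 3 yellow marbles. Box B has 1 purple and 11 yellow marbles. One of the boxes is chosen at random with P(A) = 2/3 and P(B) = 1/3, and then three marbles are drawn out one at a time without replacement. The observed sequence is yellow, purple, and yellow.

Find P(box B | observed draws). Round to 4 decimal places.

The likelihood of the observed sequence under each hypothesis: P(data | box A) = (3/6)(3/5)(2/4) = 3/20; P(data | box B) = (11/12)(1/11)(10/10) = 1/12.
The prior-weighted likelihoods are 2/3 · 3/20 = 1/10, 1/3 · 1/12 = 1/36; summing to 23/180.
Therefore the posterior P(box B | data) = (1/36) / (23/180) = 5/23.

0.2174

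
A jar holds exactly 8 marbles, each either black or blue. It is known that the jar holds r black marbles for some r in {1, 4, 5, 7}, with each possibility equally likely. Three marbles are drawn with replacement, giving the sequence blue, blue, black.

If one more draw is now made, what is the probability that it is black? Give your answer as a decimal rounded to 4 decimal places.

For each hypothesis, P(data | H) works out to: P(data | r = 1) = (7/8)(7/8)(1/8) = 0.095703; P(data | r = 4) = (4/8)(4/8)(4/8) = 0.125; P(data | r = 5) = (3/8)(3/8)(5/8) = 0.087891; P(data | r = 7) = (1/8)(1/8)(7/8) = 0.013672.
The prior-weighted likelihoods are 1/4 · 0.095703 = 0.023926, 1/4 · 0.125 = 0.03125, 1/4 · 0.087891 = 0.021973, 1/4 · 0.013672 = 0.003418; these sum to 0.080566.
Dividing through by the total gives posterior P(r = 1 | data) = 0.29697, P(r = 4 | data) = 0.38788, P(r = 5 | data) = 0.27273, P(r = 7 | data) = 0.042424.
Averaging over the posterior, P(black next | data) = (1/8)(0.29697) + (1/2)(0.38788) + (5/8)(0.27273) + (7/8)(0.042424) = 0.43864.

0.4386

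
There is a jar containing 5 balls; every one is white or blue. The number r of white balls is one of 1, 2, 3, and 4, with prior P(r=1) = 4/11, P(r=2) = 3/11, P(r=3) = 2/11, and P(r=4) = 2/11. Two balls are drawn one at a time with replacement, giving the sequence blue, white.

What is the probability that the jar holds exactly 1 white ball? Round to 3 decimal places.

The likelihood of the observed sequence under each hypothesis: P(data | r = 1) = (4/5)(1/5) = 4/25; P(data | r = 2) = (3/5)(2/5) = 6/25; P(data | r = 3) = (2/5)(3/5) = 6/25; P(data | r = 4) = (1/5)(4/5) = 4/25.
Multiplying each by its prior: 4/11 · 4/25 = 16/275, 3/11 · 6/25 = 18/275, 2/11 · 6/25 = 12/275, 2/11 · 4/25 = 8/275; these sum to 54/275.
By Bayes' rule, P(r = 1 | data) = (16/275) / (54/275) = 8/27.

0.296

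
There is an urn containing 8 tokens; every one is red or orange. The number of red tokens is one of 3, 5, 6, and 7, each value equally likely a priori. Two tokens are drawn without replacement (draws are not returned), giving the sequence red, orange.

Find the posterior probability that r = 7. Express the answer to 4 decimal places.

For each hypothesis, P(data | H) works out to: P(data | r = 3) = (3/8)(5/7) = 15/56; P(data | r = 5) = (5/8)(3/7) = 15/56; P(data | r = 6) = (6/8)(2/7) = 3/14; P(data | r = 7) = (7/8)(1/7) = 1/8.
The prior-weighted likelihoods are 1/4 · 15/56 = 15/224, 1/4 · 15/56 = 15/224, 1/4 · 3/14 = 3/56, 1/4 · 1/8 = 1/32; with total 7/32.
Therefore the posterior P(r = 7 | data) = (1/32) / (7/32) = 1/7.

0.1429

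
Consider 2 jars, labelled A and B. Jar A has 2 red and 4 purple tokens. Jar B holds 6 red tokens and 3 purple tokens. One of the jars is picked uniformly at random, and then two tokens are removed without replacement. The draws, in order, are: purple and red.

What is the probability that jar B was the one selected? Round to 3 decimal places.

Compute the likelihood of the observed sequence for each case: P(data | jar A) = (4/6)(2/5) = 4/15; P(data | jar B) = (3/9)(6/8) = 1/4.
Multiplying each by its prior: 1/2 · 4/15 = 2/15, 1/2 · 1/4 = 1/8; summing to 31/120.
Hence P(jar B | data) = (1/8) / (31/120) = 15/31.

0.484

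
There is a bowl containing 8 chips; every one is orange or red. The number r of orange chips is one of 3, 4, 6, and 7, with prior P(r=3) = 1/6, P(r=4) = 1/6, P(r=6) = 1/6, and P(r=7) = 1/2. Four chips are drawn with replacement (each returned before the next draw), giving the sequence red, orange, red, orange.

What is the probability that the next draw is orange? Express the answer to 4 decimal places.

0.5816

The likelihood of the observed sequence under each hypothesis: P(data | r = 3) = (5/8)(3/8)(5/8)(3/8) = 0.054932; P(data | r = 4) = (4/8)(4/8)(4/8)(4/8) = 0.0625; P(data | r = 6) = (2/8)(6/8)(2/8)(6/8) = 0.035156; P(data | r = 7) = (1/8)(7/8)(1/8)(7/8) = 0.011963.
Multiplying each by its prior: 1/6 · 0.054932 = 0.0091553, 1/6 · 0.0625 = 0.010417, 1/6 · 0.035156 = 0.0058594, 1/2 · 0.011963 = 0.0059814; summing to 0.031413.
Dividing through by the total gives posterior P(r = 3 | data) = 0.29145, P(r = 4 | data) = 0.33161, P(r = 6 | data) = 0.18653, P(r = 7 | data) = 0.19041.
The predictive probability is P(orange next | data) = (3/8)(0.29145) + (1/2)(0.33161) + (3/4)(0.18653) + (7/8)(0.19041) = 0.58161.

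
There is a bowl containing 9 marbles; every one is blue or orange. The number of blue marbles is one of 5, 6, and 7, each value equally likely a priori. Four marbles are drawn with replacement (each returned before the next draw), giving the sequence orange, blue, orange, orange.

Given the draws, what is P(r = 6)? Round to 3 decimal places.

The likelihood of the observed sequence under each hypothesis: P(data | r = 5) = (4/9)(5/9)(4/9)(4/9) = 0.048773; P(data | r = 6) = (3/9)(6/9)(3/9)(3/9) = 0.024691; P(data | r = 7) = (2/9)(7/9)(2/9)(2/9) = 0.0085353.
Multiplying each by its prior: 1/3 · 0.048773 = 0.016258, 1/3 · 0.024691 = 0.0082305, 1/3 · 0.0085353 = 0.0028451; summing to 0.027333.
Therefore the posterior P(r = 6 | data) = (0.0082305) / (0.027333) = 0.30112.

0.301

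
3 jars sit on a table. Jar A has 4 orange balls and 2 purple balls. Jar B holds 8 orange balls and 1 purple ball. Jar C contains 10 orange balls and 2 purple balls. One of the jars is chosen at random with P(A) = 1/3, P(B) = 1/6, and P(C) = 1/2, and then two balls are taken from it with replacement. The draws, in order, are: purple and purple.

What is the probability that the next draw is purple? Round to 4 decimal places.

For each hypothesis, P(data | H) works out to: P(data | jar A) = (2/6)(2/6) = 0.11111; P(data | jar B) = (1/9)(1/9) = 0.012346; P(data | jar C) = (2/12)(2/12) = 0.027778.
Weighting by the prior gives 1/3 · 0.11111 = 0.037037, 1/6 · 0.012346 = 0.0020576, 1/2 · 0.027778 = 0.013889; these sum to 0.052984.
Dividing through by the total gives posterior P(jar A | data) = 0.69903, P(jar B | data) = 0.038835, P(jar C | data) = 0.26214.
Averaging over the posterior, P(purple next | data) = (1/3)(0.69903) + (1/9)(0.038835) + (1/6)(0.26214) = 0.28101.

0.2810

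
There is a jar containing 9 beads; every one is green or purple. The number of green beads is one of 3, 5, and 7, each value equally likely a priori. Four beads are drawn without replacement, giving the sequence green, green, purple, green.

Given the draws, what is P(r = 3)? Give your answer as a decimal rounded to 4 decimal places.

0.0517

Compute the likelihood of the observed sequence for each case: P(data | r = 3) = (3/9)(2/8)(6/7)(1/6) = 1/84; P(data | r = 5) = (5/9)(4/8)(4/7)(3/6) = 5/63; P(data | r = 7) = (7/9)(6/8)(2/7)(5/6) = 5/36.
Weighting by the prior gives 1/3 · 1/84 = 1/252, 1/3 · 5/63 = 5/189, 1/3 · 5/36 = 5/108; these sum to 29/378.
By Bayes' rule, P(r = 3 | data) = (1/252) / (29/378) = 3/58.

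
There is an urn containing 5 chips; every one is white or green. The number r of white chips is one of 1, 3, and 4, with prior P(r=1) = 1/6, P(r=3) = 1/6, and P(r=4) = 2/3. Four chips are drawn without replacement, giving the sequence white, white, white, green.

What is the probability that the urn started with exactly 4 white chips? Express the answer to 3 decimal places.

0.889

Compute the likelihood of the observed sequence for each case: P(data | r = 1) = (1/5)(0/4) = 0; P(data | r = 3) = (3/5)(2/4)(1/3)(2/2) = 1/10; P(data | r = 4) = (4/5)(3/4)(2/3)(1/2) = 1/5.
The prior-weighted likelihoods are 1/6 · 0 = 0, 1/6 · 1/10 = 1/60, 2/3 · 1/5 = 2/15; with total 3/20.
Hence P(r = 4 | data) = (2/15) / (3/20) = 8/9.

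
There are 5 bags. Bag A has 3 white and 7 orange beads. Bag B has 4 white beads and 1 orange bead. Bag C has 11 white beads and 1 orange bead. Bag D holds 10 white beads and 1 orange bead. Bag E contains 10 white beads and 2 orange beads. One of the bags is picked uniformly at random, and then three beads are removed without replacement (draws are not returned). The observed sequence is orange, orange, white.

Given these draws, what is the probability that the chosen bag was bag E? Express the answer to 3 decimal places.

0.080

Under each hypothesis, the probability of the observed sequence is: P(data | bag A) = (7/10)(6/9)(3/8) = 0.175; P(data | bag B) = (1/5)(0/4) = 0; P(data | bag C) = (1/12)(0/11) = 0; P(data | bag D) = (1/11)(0/10) = 0; P(data | bag E) = (2/12)(1/11)(10/10) = 0.015152.
The prior-weighted likelihoods are 1/5 · 0.175 = 0.035, 1/5 · 0 = 0, 1/5 · 0 = 0, 1/5 · 0 = 0, 1/5 · 0.015152 = 0.0030303; summing to 0.03803.
So P(bag E | data) = (0.0030303) / (0.03803) = 0.079681.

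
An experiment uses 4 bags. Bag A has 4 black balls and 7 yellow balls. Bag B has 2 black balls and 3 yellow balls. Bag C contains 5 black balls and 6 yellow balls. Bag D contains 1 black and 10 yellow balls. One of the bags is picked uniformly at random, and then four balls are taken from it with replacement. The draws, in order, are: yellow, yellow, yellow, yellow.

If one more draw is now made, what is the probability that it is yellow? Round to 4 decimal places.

0.7993

Compute the likelihood of the observed sequence for each case: P(data | bag A) = (7/11)(7/11)(7/11)(7/11) = 0.16399; P(data | bag B) = (3/5)(3/5)(3/5)(3/5) = 0.1296; P(data | bag C) = (6/11)(6/11)(6/11)(6/11) = 0.088519; P(data | bag D) = (10/11)(10/11)(10/11)(10/11) = 0.68301.
Weighting by the prior gives 1/4 · 0.16399 = 0.040998, 1/4 · 0.1296 = 0.0324, 1/4 · 0.088519 = 0.02213, 1/4 · 0.68301 = 0.17075; with total 0.26628.
The posterior is then P(bag A | data) = 0.15396, P(bag B | data) = 0.12168, P(bag C | data) = 0.083106, P(bag D | data) = 0.64125.
So P(yellow next | data) = Σ P(yellow next | H) P(H | data) = (7/11)(0.15396) + (3/5)(0.12168) + (6/11)(0.083106) + (10/11)(0.64125) = 0.79927.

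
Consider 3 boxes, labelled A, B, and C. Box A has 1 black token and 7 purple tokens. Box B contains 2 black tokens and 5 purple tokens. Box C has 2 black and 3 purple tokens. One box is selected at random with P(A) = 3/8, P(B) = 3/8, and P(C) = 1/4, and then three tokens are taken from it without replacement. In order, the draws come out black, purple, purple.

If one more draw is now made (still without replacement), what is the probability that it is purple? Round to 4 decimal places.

0.7454

Under each hypothesis, the probability of the observed sequence is: P(data | box A) = (1/8)(7/7)(6/6) = 0.125; P(data | box B) = (2/7)(5/6)(4/5) = 0.19048; P(data | box C) = (2/5)(3/4)(2/3) = 0.2.
Multiplying each by its prior: 3/8 · 0.125 = 0.046875, 3/8 · 0.19048 = 0.071429, 1/4 · 0.2 = 0.05; with total 0.1683.
The posterior is then P(box A | data) = 0.27851, P(box B | data) = 0.4244, P(box C | data) = 0.29708.
Averaging over the posterior, P(purple next | data) = (1)(0.27851) + (3/4)(0.4244) + (1/2)(0.29708) = 0.74536.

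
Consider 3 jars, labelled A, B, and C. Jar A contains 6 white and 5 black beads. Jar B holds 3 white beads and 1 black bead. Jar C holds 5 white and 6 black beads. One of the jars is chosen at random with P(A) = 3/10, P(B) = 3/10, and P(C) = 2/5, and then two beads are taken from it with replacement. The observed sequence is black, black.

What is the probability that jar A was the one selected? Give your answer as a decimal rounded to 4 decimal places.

For each hypothesis, P(data | H) works out to: P(data | jar A) = (5/11)(5/11) = 0.20661; P(data | jar B) = (1/4)(1/4) = 0.0625; P(data | jar C) = (6/11)(6/11) = 0.29752.
Multiplying each by its prior: 3/10 · 0.20661 = 0.061983, 3/10 · 0.0625 = 0.01875, 2/5 · 0.29752 = 0.11901; summing to 0.19974.
By Bayes' rule, P(jar A | data) = (0.061983) / (0.19974) = 0.31032.

0.3103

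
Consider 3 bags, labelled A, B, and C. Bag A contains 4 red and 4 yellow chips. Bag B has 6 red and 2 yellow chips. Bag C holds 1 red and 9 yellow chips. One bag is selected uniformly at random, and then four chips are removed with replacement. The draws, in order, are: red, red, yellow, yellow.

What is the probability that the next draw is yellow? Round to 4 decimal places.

0.4475

For each hypothesis, P(data | H) works out to: P(data | bag A) = (4/8)(4/8)(4/8)(4/8) = 0.0625; P(data | bag B) = (6/8)(6/8)(2/8)(2/8) = 0.035156; P(data | bag C) = (1/10)(1/10)(9/10)(9/10) = 0.0081.
Multiplying each by its prior: 1/3 · 0.0625 = 0.020833, 1/3 · 0.035156 = 0.011719, 1/3 · 0.0081 = 0.0027; summing to 0.035252.
The posterior is then P(bag A | data) = 0.59098, P(bag B | data) = 0.33243, P(bag C | data) = 0.076591.
So P(yellow next | data) = Σ P(yellow next | H) P(H | data) = (1/2)(0.59098) + (1/4)(0.33243) + (9/10)(0.076591) = 0.44753.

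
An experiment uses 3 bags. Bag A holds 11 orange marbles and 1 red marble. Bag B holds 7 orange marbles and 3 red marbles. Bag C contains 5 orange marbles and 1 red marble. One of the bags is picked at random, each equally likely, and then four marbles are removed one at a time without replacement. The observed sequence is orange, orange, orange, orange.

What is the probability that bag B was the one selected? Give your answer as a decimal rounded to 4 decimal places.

0.1429

Compute the likelihood of the observed sequence for each case: P(data | bag A) = (11/12)(10/11)(9/10)(8/9) = 2/3; P(data | bag B) = (7/10)(6/9)(5/8)(4/7) = 1/6; P(data | bag C) = (5/6)(4/5)(3/4)(2/3) = 1/3.
The prior-weighted likelihoods are 1/3 · 2/3 = 2/9, 1/3 · 1/6 = 1/18, 1/3 · 1/3 = 1/9; with total 7/18.
By Bayes' rule, P(bag B | data) = (1/18) / (7/18) = 1/7.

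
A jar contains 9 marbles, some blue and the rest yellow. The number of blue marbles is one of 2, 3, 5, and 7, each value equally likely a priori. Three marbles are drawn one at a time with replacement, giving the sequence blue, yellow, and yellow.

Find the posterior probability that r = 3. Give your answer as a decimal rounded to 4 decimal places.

0.3439

The likelihood of the observed sequence under each hypothesis: P(data | r = 2) = (2/9)(7/9)(7/9) = 0.13443; P(data | r = 3) = (3/9)(6/9)(6/9) = 0.14815; P(data | r = 5) = (5/9)(4/9)(4/9) = 0.10974; P(data | r = 7) = (7/9)(2/9)(2/9) = 0.038409.
The prior-weighted likelihoods are 1/4 · 0.13443 = 0.033608, 1/4 · 0.14815 = 0.037037, 1/4 · 0.10974 = 0.027435, 1/4 · 0.038409 = 0.0096022; summing to 0.10768.
By Bayes' rule, P(r = 3 | data) = (0.037037) / (0.10768) = 0.34395.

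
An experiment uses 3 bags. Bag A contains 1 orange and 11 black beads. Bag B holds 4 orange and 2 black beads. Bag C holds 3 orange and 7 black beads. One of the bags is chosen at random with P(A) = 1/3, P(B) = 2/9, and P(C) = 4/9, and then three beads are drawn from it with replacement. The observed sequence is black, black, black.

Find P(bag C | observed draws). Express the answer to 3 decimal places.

0.365

Under each hypothesis, the probability of the observed sequence is: P(data | bag A) = (11/12)(11/12)(11/12) = 0.77025; P(data | bag B) = (2/6)(2/6)(2/6) = 0.037037; P(data | bag C) = (7/10)(7/10)(7/10) = 0.343.
Multiplying each by its prior: 1/3 · 0.77025 = 0.25675, 2/9 · 0.037037 = 0.0082305, 4/9 · 0.343 = 0.15244; these sum to 0.41743.
Hence P(bag C | data) = (0.15244) / (0.41743) = 0.3652.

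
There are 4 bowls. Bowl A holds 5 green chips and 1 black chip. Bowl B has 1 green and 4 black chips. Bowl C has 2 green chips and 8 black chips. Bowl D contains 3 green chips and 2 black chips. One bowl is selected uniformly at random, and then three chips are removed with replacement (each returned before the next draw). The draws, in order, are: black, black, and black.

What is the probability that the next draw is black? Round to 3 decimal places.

0.774

For each hypothesis, P(data | H) works out to: P(data | bowl A) = (1/6)(1/6)(1/6) = 0.0046296; P(data | bowl B) = (4/5)(4/5)(4/5) = 0.512; P(data | bowl C) = (8/10)(8/10)(8/10) = 0.512; P(data | bowl D) = (2/5)(2/5)(2/5) = 0.064.
Weighting by the prior gives 1/4 · 0.0046296 = 0.0011574, 1/4 · 0.512 = 0.128, 1/4 · 0.512 = 0.128, 1/4 · 0.064 = 0.016; summing to 0.27316.
Normalising, the posterior is P(bowl A | data) = 0.0042371, P(bowl B | data) = 0.46859, P(bowl C | data) = 0.46859, P(bowl D | data) = 0.058574.
So P(black next | data) = Σ P(black next | H) P(H | data) = (1/6)(0.0042371) + (4/5)(0.46859) + (4/5)(0.46859) + (2/5)(0.058574) = 0.77389.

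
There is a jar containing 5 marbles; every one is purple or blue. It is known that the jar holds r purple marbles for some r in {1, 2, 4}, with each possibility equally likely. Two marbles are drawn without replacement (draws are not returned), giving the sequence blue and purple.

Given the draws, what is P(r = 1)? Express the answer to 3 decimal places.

Under each hypothesis, the probability of the observed sequence is: P(data | r = 1) = (4/5)(1/4) = 1/5; P(data | r = 2) = (3/5)(2/4) = 3/10; P(data | r = 4) = (1/5)(4/4) = 1/5.
Weighting by the prior gives 1/3 · 1/5 = 1/15, 1/3 · 3/10 = 1/10, 1/3 · 1/5 = 1/15; with total 7/30.
So P(r = 1 | data) = (1/15) / (7/30) = 2/7.

0.286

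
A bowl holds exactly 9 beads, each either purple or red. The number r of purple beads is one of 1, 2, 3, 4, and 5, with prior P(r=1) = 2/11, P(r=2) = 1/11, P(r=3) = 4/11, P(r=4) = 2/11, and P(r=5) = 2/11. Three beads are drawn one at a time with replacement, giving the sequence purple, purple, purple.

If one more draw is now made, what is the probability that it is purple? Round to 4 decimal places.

0.4713

For each hypothesis, P(data | H) works out to: P(data | r = 1) = (1/9)(1/9)(1/9) = 0.0013717; P(data | r = 2) = (2/9)(2/9)(2/9) = 0.010974; P(data | r = 3) = (3/9)(3/9)(3/9) = 0.037037; P(data | r = 4) = (4/9)(4/9)(4/9) = 0.087791; P(data | r = 5) = (5/9)(5/9)(5/9) = 0.17147.
The prior-weighted likelihoods are 2/11 · 0.0013717 = 0.00024941, 1/11 · 0.010974 = 0.00099763, 4/11 · 0.037037 = 0.013468, 2/11 · 0.087791 = 0.015962, 2/11 · 0.17147 = 0.031176; these sum to 0.061853.
Normalising, the posterior is P(r = 1 | data) = 0.0040323, P(r = 2 | data) = 0.016129, P(r = 3 | data) = 0.21774, P(r = 4 | data) = 0.25806, P(r = 5 | data) = 0.50403.
Averaging over the posterior, P(purple next | data) = (1/9)(0.0040323) + (2/9)(0.016129) + (1/3)(0.21774) + (4/9)(0.25806) + (5/9)(0.50403) = 0.47133.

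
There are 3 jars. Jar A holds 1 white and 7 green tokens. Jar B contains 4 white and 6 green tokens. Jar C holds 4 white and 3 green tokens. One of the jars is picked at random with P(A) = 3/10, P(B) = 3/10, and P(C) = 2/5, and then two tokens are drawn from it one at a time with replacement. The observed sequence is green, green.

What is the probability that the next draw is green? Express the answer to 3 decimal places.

0.723

The likelihood of the observed sequence under each hypothesis: P(data | jar A) = (7/8)(7/8) = 0.76562; P(data | jar B) = (6/10)(6/10) = 0.36; P(data | jar C) = (3/7)(3/7) = 0.18367.
Multiplying each by its prior: 3/10 · 0.76562 = 0.22969, 3/10 · 0.36 = 0.108, 2/5 · 0.18367 = 0.073469; these sum to 0.41116.
The posterior is then P(jar A | data) = 0.55864, P(jar B | data) = 0.26267, P(jar C | data) = 0.17869.
So P(green next | data) = Σ P(green next | H) P(H | data) = (7/8)(0.55864) + (3/5)(0.26267) + (3/7)(0.17869) = 0.72299.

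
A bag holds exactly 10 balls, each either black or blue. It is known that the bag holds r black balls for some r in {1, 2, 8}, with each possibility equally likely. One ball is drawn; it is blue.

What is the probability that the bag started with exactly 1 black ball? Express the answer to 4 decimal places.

0.4737

For each hypothesis, P(data | H) works out to: P(data | r = 1) = (9/10) = 9/10; P(data | r = 2) = (8/10) = 4/5; P(data | r = 8) = (2/10) = 1/5.
Multiplying each by its prior: 1/3 · 9/10 = 3/10, 1/3 · 4/5 = 4/15, 1/3 · 1/5 = 1/15; with total 19/30.
By Bayes' rule, P(r = 1 | data) = (3/10) / (19/30) = 9/19.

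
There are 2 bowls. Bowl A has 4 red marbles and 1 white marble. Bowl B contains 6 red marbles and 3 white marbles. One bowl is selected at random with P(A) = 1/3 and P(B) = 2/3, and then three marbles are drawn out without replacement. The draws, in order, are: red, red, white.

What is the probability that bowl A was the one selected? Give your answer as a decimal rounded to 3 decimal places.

For each hypothesis, P(data | H) works out to: P(data | bowl A) = (4/5)(3/4)(1/3) = 1/5; P(data | bowl B) = (6/9)(5/8)(3/7) = 5/28.
The prior-weighted likelihoods are 1/3 · 1/5 = 1/15, 2/3 · 5/28 = 5/42; summing to 13/70.
Hence P(bowl A | data) = (1/15) / (13/70) = 14/39.

0.359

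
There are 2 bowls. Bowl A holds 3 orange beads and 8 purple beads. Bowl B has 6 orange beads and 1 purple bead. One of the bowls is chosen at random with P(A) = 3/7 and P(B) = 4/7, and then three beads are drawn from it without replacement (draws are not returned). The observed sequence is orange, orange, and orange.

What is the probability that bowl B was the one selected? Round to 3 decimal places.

0.992

The likelihood of the observed sequence under each hypothesis: P(data | bowl A) = (3/11)(2/10)(1/9) = 0.0060606; P(data | bowl B) = (6/7)(5/6)(4/5) = 0.57143.
Weighting by the prior gives 3/7 · 0.0060606 = 0.0025974, 4/7 · 0.57143 = 0.32653; with total 0.32913.
Hence P(bowl B | data) = (0.32653) / (0.32913) = 0.99211.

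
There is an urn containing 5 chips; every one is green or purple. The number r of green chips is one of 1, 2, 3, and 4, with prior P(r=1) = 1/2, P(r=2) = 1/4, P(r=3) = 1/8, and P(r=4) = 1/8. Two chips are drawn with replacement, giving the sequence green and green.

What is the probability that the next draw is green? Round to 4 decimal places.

0.6000

The likelihood of the observed sequence under each hypothesis: P(data | r = 1) = (1/5)(1/5) = 1/25; P(data | r = 2) = (2/5)(2/5) = 4/25; P(data | r = 3) = (3/5)(3/5) = 9/25; P(data | r = 4) = (4/5)(4/5) = 16/25.
Weighting by the prior gives 1/2 · 1/25 = 1/50, 1/4 · 4/25 = 1/25, 1/8 · 9/25 = 9/200, 1/8 · 16/25 = 2/25; these sum to 37/200.
Normalising, the posterior is P(r = 1 | data) = 4/37, P(r = 2 | data) = 8/37, P(r = 3 | data) = 9/37, P(r = 4 | data) = 16/37.
So P(green next | data) = Σ P(green next | H) P(H | data) = (1/5)(4/37) + (2/5)(8/37) + (3/5)(9/37) + (4/5)(16/37) = 3/5.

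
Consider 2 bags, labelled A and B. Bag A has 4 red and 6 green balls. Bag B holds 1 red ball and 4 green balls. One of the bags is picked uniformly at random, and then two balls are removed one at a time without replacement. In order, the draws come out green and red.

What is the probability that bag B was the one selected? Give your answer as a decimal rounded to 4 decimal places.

0.4286

Compute the likelihood of the observed sequence for each case: P(data | bag A) = (6/10)(4/9) = 4/15; P(data | bag B) = (4/5)(1/4) = 1/5.
The prior-weighted likelihoods are 1/2 · 4/15 = 2/15, 1/2 · 1/5 = 1/10; summing to 7/30.
By Bayes' rule, P(bag B | data) = (1/10) / (7/30) = 3/7.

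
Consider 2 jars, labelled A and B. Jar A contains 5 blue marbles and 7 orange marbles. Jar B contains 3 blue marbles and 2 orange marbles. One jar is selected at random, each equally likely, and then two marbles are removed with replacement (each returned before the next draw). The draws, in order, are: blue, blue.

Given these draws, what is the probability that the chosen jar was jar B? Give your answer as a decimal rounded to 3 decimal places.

For each hypothesis, P(data | H) works out to: P(data | jar A) = (5/12)(5/12) = 0.17361; P(data | jar B) = (3/5)(3/5) = 0.36.
The prior-weighted likelihoods are 1/2 · 0.17361 = 0.086806, 1/2 · 0.36 = 0.18; summing to 0.26681.
By Bayes' rule, P(jar B | data) = (0.18) / (0.26681) = 0.67465.

0.675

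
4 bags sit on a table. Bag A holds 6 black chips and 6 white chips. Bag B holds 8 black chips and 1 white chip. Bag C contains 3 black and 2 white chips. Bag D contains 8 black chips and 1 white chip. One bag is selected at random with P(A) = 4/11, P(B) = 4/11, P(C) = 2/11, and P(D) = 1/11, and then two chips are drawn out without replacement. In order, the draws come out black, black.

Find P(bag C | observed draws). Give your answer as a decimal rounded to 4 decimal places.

Compute the likelihood of the observed sequence for each case: P(data | bag A) = (6/12)(5/11) = 0.22727; P(data | bag B) = (8/9)(7/8) = 0.77778; P(data | bag C) = (3/5)(2/4) = 0.3; P(data | bag D) = (8/9)(7/8) = 0.77778.
The prior-weighted likelihoods are 4/11 · 0.22727 = 0.082645, 4/11 · 0.77778 = 0.28283, 2/11 · 0.3 = 0.054545, 1/11 · 0.77778 = 0.070707; these sum to 0.49073.
So P(bag C | data) = (0.054545) / (0.49073) = 0.11115.

0.1112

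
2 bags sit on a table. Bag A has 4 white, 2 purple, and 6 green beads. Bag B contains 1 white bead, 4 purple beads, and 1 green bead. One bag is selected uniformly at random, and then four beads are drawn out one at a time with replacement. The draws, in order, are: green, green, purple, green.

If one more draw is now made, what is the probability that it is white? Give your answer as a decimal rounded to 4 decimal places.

Compute the likelihood of the observed sequence for each case: P(data | bag A) = (6/12)(6/12)(2/12)(6/12) = 0.020833; P(data | bag B) = (1/6)(1/6)(4/6)(1/6) = 0.0030864.
Weighting by the prior gives 1/2 · 0.020833 = 0.010417, 1/2 · 0.0030864 = 0.0015432; summing to 0.01196.
Dividing through by the total gives posterior P(bag A | data) = 0.87097, P(bag B | data) = 0.12903.
The predictive probability is P(white next | data) = (1/3)(0.87097) + (1/6)(0.12903) = 0.31183.

0.3118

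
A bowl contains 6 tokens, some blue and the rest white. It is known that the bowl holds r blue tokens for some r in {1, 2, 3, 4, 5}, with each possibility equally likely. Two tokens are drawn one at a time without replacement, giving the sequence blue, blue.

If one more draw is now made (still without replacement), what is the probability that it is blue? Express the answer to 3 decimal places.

0.563

Under each hypothesis, the probability of the observed sequence is: P(data | r = 1) = (1/6)(0/5) = 0; P(data | r = 2) = (2/6)(1/5) = 1/15; P(data | r = 3) = (3/6)(2/5) = 1/5; P(data | r = 4) = (4/6)(3/5) = 2/5; P(data | r = 5) = (5/6)(4/5) = 2/3.
Multiplying each by its prior: 1/5 · 0 = 0, 1/5 · 1/15 = 1/75, 1/5 · 1/5 = 1/25, 1/5 · 2/5 = 2/25, 1/5 · 2/3 = 2/15; summing to 4/15.
Normalising, the posterior is P(r = 1 | data) = 0, P(r = 2 | data) = 1/20, P(r = 3 | data) = 3/20, P(r = 4 | data) = 3/10, P(r = 5 | data) = 1/2.
So P(blue next | data) = Σ P(blue next | H) P(H | data) = (0)(1/20) + (1/4)(3/20) + (1/2)(3/10) + (3/4)(1/2) = 9/16.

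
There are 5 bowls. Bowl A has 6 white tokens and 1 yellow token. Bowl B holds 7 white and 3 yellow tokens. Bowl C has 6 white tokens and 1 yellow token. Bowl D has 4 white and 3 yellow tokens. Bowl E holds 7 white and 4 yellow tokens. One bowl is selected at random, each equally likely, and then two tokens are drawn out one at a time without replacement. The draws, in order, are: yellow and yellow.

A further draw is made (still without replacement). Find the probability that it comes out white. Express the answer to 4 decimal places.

Compute the likelihood of the observed sequence for each case: P(data | bowl A) = (1/7)(0/6) = 0; P(data | bowl B) = (3/10)(2/9) = 0.066667; P(data | bowl C) = (1/7)(0/6) = 0; P(data | bowl D) = (3/7)(2/6) = 0.14286; P(data | bowl E) = (4/11)(3/10) = 0.10909.
Multiplying each by its prior: 1/5 · 0 = 0, 1/5 · 0.066667 = 0.013333, 1/5 · 0 = 0, 1/5 · 0.14286 = 0.028571, 1/5 · 0.10909 = 0.021818; summing to 0.063723.
Normalising, the posterior is P(bowl A | data) = 0, P(bowl B | data) = 0.20924, P(bowl C | data) = 0, P(bowl D | data) = 0.44837, P(bowl E | data) = 0.34239.
The predictive probability is P(white next | data) = (7/8)(0.20924) + (4/5)(0.44837) + (7/9)(0.34239) = 0.80808.

0.8081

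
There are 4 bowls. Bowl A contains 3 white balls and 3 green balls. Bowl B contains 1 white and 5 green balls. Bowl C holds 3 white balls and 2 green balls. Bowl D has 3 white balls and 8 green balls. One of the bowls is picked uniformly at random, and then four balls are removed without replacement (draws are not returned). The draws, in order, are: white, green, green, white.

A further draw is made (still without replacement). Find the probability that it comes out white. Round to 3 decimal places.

0.644

The likelihood of the observed sequence under each hypothesis: P(data | bowl A) = (3/6)(3/5)(2/4)(2/3) = 1/10; P(data | bowl B) = (1/6)(5/5)(4/4)(0/3) = 0; P(data | bowl C) = (3/5)(2/4)(1/3)(2/2) = 1/10; P(data | bowl D) = (3/11)(8/10)(7/9)(2/8) = 7/165.
Weighting by the prior gives 1/4 · 1/10 = 1/40, 1/4 · 0 = 0, 1/4 · 1/10 = 1/40, 1/4 · 7/165 = 7/660; these sum to 2/33.
The posterior is then P(bowl A | data) = 33/80, P(bowl B | data) = 0, P(bowl C | data) = 33/80, P(bowl D | data) = 7/40.
So P(white next | data) = Σ P(white next | H) P(H | data) = (1/2)(33/80) + (1)(33/80) + (1/7)(7/40) = 103/160.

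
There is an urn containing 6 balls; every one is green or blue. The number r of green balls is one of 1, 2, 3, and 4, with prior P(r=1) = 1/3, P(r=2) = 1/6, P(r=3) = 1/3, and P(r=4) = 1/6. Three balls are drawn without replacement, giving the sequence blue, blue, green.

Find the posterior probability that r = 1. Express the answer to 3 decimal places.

The likelihood of the observed sequence under each hypothesis: P(data | r = 1) = (5/6)(4/5)(1/4) = 1/6; P(data | r = 2) = (4/6)(3/5)(2/4) = 1/5; P(data | r = 3) = (3/6)(2/5)(3/4) = 3/20; P(data | r = 4) = (2/6)(1/5)(4/4) = 1/15.
Weighting by the prior gives 1/3 · 1/6 = 1/18, 1/6 · 1/5 = 1/30, 1/3 · 3/20 = 1/20, 1/6 · 1/15 = 1/90; these sum to 3/20.
Therefore the posterior P(r = 1 | data) = (1/18) / (3/20) = 10/27.

0.370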